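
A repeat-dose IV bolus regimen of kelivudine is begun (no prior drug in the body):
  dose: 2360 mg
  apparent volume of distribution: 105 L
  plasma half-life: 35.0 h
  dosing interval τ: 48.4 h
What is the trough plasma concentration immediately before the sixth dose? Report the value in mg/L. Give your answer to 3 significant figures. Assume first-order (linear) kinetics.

13.9 mg/L

C₀ per dose = Dose / Vd = 2360 / 105 = 22.48 mg/L
k = ln2 / t½ = 0.693147 / 35.0 = 0.01980 h⁻¹
Fraction remaining after one interval: r = e^(−kτ) = e^(−0.01980 × 48.4) = 0.3835
Before dose 6, 5 doses have been given (aged 1τ, 2τ, 3τ, 4τ, 5τ).
C_trough = C₀ × (r + r² + … + r^5) = C₀ × r(1−r^5)/(1−r)
        = 22.48 × 0.3835 × (1 − 0.008295) / (1 − 0.3835) = 13.87 mg/L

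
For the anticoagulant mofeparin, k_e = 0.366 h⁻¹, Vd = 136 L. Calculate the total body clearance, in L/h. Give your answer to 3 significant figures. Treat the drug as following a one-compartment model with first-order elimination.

49.8 L/h

CL = k × Vd = 0.366 × 136 = 49.78 L/h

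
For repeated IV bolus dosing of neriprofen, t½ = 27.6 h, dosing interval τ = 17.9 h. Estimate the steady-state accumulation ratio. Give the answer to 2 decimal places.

k = ln2 / t½ = 0.693147 / 27.6 = 0.02511 h⁻¹
e^(−kτ) = e^(−0.02511 × 17.9) = 0.6380
Accumulation ratio R = 1 / (1 − e^(−kτ)) = 1 / (1 − 0.6380) = 2.762

2.76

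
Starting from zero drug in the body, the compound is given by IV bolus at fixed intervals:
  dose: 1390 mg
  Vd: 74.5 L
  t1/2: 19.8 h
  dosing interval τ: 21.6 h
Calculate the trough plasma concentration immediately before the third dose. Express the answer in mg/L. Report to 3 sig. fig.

12.9 mg/L

C₀ per dose = Dose / Vd = 1390 / 74.5 = 18.66 mg/L
k = ln2 / t½ = 0.693147 / 19.8 = 0.03501 h⁻¹
Fraction remaining after one interval: r = e^(−kτ) = e^(−0.03501 × 21.6) = 0.4694
Before dose 3, 2 doses have been given (aged 1τ, 2τ).
C_trough = C₀ × (r + r²) = 18.66 × (0.4694 + 0.2203) = 12.87 mg/L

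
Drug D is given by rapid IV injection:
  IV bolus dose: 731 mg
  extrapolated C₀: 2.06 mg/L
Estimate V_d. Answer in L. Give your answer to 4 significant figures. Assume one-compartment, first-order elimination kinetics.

Vd = Dose / C₀ = 731.0 / 2.06 = 354.9 L

354.9 L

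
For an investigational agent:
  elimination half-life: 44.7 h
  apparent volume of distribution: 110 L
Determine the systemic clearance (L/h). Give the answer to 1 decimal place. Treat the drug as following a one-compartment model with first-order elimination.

k = ln2 / t½ = 0.693147 / 44.7 = 0.01551 h⁻¹
CL = k × Vd = 0.01551 × 110 = 1.706 L/h

1.7 L/h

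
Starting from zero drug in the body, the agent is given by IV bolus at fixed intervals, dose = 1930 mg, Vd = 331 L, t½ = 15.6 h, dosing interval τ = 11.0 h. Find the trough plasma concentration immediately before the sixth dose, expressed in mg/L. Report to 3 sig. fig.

8.45 mg/L

C₀ per dose = Dose / Vd = 1930 / 331 = 5.831 mg/L
k = ln2 / t½ = 0.693147 / 15.6 = 0.04443 h⁻¹
Fraction remaining after one interval: r = e^(−kτ) = e^(−0.04443 × 11.0) = 0.6134
Before dose 6, 5 doses have been given (aged 1τ, 2τ, 3τ, 4τ, 5τ).
C_trough = C₀ × (r + r² + … + r^5) = C₀ × r(1−r^5)/(1−r)
        = 5.831 × 0.6134 × (1 − 0.08684) / (1 − 0.6134) = 8.448 mg/L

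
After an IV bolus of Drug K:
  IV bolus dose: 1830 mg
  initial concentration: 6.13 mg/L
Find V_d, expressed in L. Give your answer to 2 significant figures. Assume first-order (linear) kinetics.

Vd = Dose / C₀ = 1830 / 6.13 = 298.5 L

300 L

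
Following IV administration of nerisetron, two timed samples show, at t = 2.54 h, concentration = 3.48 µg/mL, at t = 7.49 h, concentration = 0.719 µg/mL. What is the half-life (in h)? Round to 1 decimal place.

2.2 h

k = ln(C₁/C₂) / (t₂ − t₁) = ln(3.48/0.719) / (7.49 − 2.54)
  = 1.577 / 4.950 = 0.3186 h⁻¹
t½ = ln2 / k = 0.693147 / 0.3186 = 2.176 h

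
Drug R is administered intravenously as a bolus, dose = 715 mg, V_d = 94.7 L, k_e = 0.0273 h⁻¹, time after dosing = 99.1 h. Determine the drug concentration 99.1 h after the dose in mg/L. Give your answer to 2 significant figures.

0.50 mg/L

C₀ = Dose / Vd = 715.0 / 94.7 = 7.550 mg/L
C = C₀ · e^(−k·t) = 7.550 × e^(−0.02730 × 99.1)
  = 7.550 × 0.06684 = 0.5046 mg/L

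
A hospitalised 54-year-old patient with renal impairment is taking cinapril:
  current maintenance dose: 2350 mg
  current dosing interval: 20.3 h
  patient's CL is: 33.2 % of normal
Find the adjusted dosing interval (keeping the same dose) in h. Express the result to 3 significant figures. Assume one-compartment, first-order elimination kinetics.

61.1 h

To keep the same average steady-state level, dosing rate must scale with clearance.
CL ratio = 33.2 / 100 = 0.3320
New interval (same dose) = 20.3 / 0.3320 = 61.14 h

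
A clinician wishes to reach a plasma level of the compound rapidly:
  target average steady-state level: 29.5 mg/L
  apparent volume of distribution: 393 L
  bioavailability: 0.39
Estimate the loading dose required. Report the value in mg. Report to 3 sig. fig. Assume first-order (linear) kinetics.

29700 mg

LD = Css × Vd / F = 29.5 × 393 / 0.39 = 29730 mg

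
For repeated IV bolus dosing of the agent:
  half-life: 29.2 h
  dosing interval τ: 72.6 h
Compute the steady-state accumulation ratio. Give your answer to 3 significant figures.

1.22

k = ln2 / t½ = 0.693147 / 29.2 = 0.02374 h⁻¹
e^(−kτ) = e^(−0.02374 × 72.6) = 0.1784
Accumulation ratio R = 1 / (1 − e^(−kτ)) = 1 / (1 − 0.1784) = 1.217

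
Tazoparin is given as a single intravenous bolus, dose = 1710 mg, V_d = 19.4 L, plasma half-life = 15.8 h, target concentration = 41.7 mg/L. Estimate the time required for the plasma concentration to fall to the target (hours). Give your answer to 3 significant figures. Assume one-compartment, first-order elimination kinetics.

C₀ = Dose / Vd = 1710 / 19.4 = 88.14 mg/L
k = ln2 / t½ = 0.693147 / 15.8 = 0.04387 h⁻¹
t = ln(C₀ / C) / k = ln(88.14 / 41.7) / 0.04387
  = ln(2.114) / 0.04387 = 0.7486 / 0.04387 = 17.06 h

17.1 h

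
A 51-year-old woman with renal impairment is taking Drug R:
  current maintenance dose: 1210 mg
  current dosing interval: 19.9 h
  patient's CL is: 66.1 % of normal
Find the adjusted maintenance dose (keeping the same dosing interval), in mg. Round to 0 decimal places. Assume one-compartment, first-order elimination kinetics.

To keep the same average steady-state level, dosing rate must scale with clearance.
CL ratio = 66.1 / 100 = 0.6610
New dose (same interval) = 1210 × 0.6610 = 799.8 mg

800 mg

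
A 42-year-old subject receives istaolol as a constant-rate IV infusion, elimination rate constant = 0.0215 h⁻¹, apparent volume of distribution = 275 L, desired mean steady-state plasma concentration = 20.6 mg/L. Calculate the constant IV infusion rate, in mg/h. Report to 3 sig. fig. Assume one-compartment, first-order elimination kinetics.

CL = k × Vd = 0.02150 × 275 = 5.913 L/h
At steady state, infusion rate R₀ = Css × CL = 20.6 × 5.913 = 121.8 mg/h

122 mg/h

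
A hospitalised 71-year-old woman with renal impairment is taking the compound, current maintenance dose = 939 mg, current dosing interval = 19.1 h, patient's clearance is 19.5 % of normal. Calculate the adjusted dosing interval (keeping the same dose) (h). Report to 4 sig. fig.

To keep the same average steady-state level, dosing rate must scale with clearance.
CL ratio = 19.5 / 100 = 0.1950
New interval (same dose) = 19.1 / 0.1950 = 97.95 h

97.95 h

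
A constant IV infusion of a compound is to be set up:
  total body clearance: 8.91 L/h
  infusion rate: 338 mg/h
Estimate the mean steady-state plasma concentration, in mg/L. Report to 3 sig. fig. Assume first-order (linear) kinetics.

At steady state Css = R₀ / CL = 338 / 8.910 = 37.93 mg/L

37.9 mg/L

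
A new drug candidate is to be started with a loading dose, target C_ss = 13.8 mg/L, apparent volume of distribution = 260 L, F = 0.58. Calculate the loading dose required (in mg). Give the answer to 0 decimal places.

LD = Css × Vd / F = 13.8 × 260 / 0.58 = 6186 mg

6186 mg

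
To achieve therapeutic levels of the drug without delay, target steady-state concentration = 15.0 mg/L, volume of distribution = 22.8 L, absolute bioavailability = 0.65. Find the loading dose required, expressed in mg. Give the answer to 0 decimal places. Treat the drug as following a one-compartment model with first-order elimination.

LD = Css × Vd / F = 15.0 × 22.8 / 0.65 = 526.2 mg

526 mg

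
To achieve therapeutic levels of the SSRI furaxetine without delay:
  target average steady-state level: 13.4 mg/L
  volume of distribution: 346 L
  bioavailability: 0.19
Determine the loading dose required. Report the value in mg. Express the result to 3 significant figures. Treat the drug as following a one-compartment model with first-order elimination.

LD = Css × Vd / F = 13.4 × 346 / 0.19 = 24400 mg

24400 mg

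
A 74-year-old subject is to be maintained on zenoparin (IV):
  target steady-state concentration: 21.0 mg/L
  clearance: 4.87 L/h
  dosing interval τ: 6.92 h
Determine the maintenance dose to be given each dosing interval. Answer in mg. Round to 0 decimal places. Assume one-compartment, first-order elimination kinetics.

708 mg

At steady state, Dose/τ = Css × CL.
Dose = Css × CL × τ = 21.0 × 4.870 × 6.92 = 707.7 mg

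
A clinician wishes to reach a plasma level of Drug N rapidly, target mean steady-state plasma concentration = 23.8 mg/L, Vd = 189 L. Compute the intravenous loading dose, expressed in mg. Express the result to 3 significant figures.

4500 mg

LD = Css × Vd = 23.8 × 189 = 4498 mg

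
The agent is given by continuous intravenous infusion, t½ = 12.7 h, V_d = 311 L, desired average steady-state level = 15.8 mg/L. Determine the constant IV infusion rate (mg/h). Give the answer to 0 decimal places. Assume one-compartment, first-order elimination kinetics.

268 mg/h

k = ln2 / t½ = 0.693147 / 12.7 = 0.05458 h⁻¹
CL = k × Vd = 0.05458 × 311 = 16.97 L/h
At steady state, infusion rate R₀ = Css × CL = 15.8 × 16.97 = 268.1 mg/h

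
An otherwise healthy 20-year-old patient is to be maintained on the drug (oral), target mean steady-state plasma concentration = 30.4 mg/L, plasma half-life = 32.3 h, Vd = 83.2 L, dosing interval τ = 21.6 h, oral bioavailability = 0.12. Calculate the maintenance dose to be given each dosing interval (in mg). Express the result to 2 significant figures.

k = ln2 / t½ = 0.693147 / 32.3 = 0.02146 h⁻¹
CL = k × Vd = 0.02146 × 83.2 = 1.785 L/h
At steady state, F × (Dose/τ) = Css × CL.
Dose = Css × CL × τ / F = 30.4 × 1.785 × 21.6 / 0.12 = 9768 mg

9800 mg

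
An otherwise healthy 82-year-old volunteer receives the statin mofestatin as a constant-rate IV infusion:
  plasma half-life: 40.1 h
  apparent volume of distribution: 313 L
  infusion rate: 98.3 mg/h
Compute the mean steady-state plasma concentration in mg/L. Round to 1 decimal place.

18.2 mg/L

k = ln2 / t½ = 0.693147 / 40.1 = 0.01729 h⁻¹
CL = k × Vd = 0.01729 × 313 = 5.412 L/h
At steady state Css = R₀ / CL = 98.3 / 5.412 = 18.16 mg/L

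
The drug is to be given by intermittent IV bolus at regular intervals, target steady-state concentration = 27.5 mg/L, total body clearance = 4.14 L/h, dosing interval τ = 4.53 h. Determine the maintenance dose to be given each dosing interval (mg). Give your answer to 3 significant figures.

At steady state, Dose/τ = Css × CL.
Dose = Css × CL × τ = 27.5 × 4.140 × 4.53 = 515.7 mg

516 mg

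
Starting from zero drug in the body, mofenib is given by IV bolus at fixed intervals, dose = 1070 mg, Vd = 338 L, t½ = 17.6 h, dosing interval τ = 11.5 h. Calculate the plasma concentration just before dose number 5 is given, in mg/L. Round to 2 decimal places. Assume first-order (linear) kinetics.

4.62 mg/L

C₀ per dose = Dose / Vd = 1070 / 338 = 3.166 mg/L
k = ln2 / t½ = 0.693147 / 17.6 = 0.03938 h⁻¹
Fraction remaining after one interval: r = e^(−kτ) = e^(−0.03938 × 11.5) = 0.6358
Before dose 5, 4 doses have been given (aged 1τ, 2τ, 3τ, 4τ).
C_trough = C₀ × (r + r² + … + r^4) = C₀ × r(1−r^4)/(1−r)
        = 3.166 × 0.6358 × (1 − 0.1634) / (1 − 0.6358) = 4.624 mg/L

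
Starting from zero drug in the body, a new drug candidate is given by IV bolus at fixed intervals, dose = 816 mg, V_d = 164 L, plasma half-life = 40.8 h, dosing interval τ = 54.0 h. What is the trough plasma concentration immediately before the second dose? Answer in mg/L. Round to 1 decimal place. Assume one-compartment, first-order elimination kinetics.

C₀ per dose = Dose / Vd = 816 / 164 = 4.976 mg/L
k = ln2 / t½ = 0.693147 / 40.8 = 0.01699 h⁻¹
Fraction remaining after one interval: r = e^(−kτ) = e^(−0.01699 × 54.0) = 0.3995
Before dose 2, 1 dose has been given (aged 1τ).
C_trough = C₀ × r = 4.976 × 0.3995 = 1.988 mg/L

2.0 mg/L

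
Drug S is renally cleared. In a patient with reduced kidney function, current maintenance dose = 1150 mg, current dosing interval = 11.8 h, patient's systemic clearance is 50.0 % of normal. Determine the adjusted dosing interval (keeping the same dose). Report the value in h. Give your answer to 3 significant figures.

23.6 h

To keep the same average steady-state level, dosing rate must scale with clearance.
CL ratio = 50.0 / 100 = 0.5000
New interval (same dose) = 11.8 / 0.5000 = 23.60 h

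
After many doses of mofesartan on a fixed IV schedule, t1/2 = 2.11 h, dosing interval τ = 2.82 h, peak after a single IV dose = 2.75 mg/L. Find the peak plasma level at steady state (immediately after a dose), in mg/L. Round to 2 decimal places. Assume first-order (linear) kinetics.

k = ln2 / t½ = 0.693147 / 2.11 = 0.3285 h⁻¹
e^(−kτ) = e^(−0.3285 × 2.82) = 0.3960
Accumulation ratio R = 1 / (1 − e^(−kτ)) = 1 / (1 − 0.3960) = 1.656
Steady-state peak = C₀ × R = 2.75 × 1.656 = 4.554 mg/L

4.55 mg/L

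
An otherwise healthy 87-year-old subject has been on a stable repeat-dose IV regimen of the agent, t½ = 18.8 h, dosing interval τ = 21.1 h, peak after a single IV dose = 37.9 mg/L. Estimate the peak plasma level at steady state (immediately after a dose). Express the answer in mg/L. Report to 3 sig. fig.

k = ln2 / t½ = 0.693147 / 18.8 = 0.03687 h⁻¹
e^(−kτ) = e^(−0.03687 × 21.1) = 0.4593
Accumulation ratio R = 1 / (1 − e^(−kτ)) = 1 / (1 − 0.4593) = 1.849
Steady-state peak = C₀ × R = 37.9 × 1.849 = 70.08 mg/L

70.1 mg/L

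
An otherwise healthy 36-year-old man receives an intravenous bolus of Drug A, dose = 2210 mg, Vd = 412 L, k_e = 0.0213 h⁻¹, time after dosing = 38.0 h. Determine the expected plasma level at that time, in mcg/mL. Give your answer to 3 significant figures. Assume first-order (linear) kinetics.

2.39 mcg/mL

C₀ = Dose / Vd = 2210 / 412 = 5.364 mg/L
C = C₀ · e^(−k·t) = 5.364 × e^(−0.02130 × 38.0)
  = 5.364 × 0.4451 = 2.388 mg/L
(2.388 mg/L = 2.388 mcg/mL)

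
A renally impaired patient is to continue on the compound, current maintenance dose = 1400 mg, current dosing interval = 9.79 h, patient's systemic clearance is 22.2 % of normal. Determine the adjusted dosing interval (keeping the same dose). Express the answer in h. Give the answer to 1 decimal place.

To keep the same average steady-state level, dosing rate must scale with clearance.
CL ratio = 22.2 / 100 = 0.2220
New interval (same dose) = 9.79 / 0.2220 = 44.10 h

44.1 h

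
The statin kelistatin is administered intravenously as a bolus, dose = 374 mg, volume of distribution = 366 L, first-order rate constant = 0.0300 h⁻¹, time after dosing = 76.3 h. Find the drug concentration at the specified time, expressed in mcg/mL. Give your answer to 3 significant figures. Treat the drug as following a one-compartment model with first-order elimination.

0.104 mcg/mL

C₀ = Dose / Vd = 374.0 / 366 = 1.022 mg/L
C = C₀ · e^(−k·t) = 1.022 × e^(−0.03000 × 76.3)
  = 1.022 × 0.1014 = 0.1036 mg/L
(0.1036 mg/L = 0.1036 mcg/mL)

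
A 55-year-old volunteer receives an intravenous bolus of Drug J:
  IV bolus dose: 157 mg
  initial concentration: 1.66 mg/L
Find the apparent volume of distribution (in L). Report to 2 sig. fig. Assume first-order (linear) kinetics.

Vd = Dose / C₀ = 157.0 / 1.66 = 94.58 L

95 L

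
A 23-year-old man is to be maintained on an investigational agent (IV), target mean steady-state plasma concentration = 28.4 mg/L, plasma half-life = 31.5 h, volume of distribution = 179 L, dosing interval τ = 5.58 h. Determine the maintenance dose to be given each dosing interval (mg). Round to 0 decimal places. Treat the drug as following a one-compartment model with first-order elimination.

k = ln2 / t½ = 0.693147 / 31.5 = 0.02200 h⁻¹
CL = k × Vd = 0.02200 × 179 = 3.938 L/h
At steady state, Dose/τ = Css × CL.
Dose = Css × CL × τ = 28.4 × 3.938 × 5.58 = 624.1 mg

624 mg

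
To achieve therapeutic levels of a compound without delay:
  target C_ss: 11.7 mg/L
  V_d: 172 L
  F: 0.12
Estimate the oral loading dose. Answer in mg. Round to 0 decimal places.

LD = Css × Vd / F = 11.7 × 172 / 0.12 = 16770 mg

16770 mg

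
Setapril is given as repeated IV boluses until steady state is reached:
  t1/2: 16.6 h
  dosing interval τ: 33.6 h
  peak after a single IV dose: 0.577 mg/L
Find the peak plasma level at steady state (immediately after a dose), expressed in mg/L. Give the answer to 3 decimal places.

k = ln2 / t½ = 0.693147 / 16.6 = 0.04176 h⁻¹
e^(−kτ) = e^(−0.04176 × 33.6) = 0.2458
Accumulation ratio R = 1 / (1 − e^(−kτ)) = 1 / (1 − 0.2458) = 1.326
Steady-state peak = C₀ × R = 0.577 × 1.326 = 0.7651 mg/L

0.765 mg/L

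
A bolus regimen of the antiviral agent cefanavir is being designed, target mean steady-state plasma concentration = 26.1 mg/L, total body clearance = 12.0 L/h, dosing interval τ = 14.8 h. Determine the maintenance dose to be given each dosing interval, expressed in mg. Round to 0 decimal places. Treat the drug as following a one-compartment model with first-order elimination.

At steady state, Dose/τ = Css × CL.
Dose = Css × CL × τ = 26.1 × 12.00 × 14.8 = 4635 mg

4635 mg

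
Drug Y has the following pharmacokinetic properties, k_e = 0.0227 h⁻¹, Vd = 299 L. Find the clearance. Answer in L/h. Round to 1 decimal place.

6.8 L/h

CL = k × Vd = 0.0227 × 299 = 6.787 L/h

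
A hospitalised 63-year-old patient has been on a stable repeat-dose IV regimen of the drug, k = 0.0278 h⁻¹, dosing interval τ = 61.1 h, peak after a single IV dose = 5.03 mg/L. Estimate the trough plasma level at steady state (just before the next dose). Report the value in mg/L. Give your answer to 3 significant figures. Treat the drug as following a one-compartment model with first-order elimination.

1.13 mg/L

e^(−kτ) = e^(−0.02780 × 61.1) = 0.1829
Accumulation ratio R = 1 / (1 − e^(−kτ)) = 1 / (1 − 0.1829) = 1.224
Steady-state trough = C₀ × R × e^(−kτ) = 5.03 × 1.224 × 0.1829 = 1.126 mg/L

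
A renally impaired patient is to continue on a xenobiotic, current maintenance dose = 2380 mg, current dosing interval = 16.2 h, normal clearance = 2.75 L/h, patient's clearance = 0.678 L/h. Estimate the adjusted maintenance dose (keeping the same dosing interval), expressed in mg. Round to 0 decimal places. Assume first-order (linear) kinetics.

To keep the same average steady-state level, dosing rate must scale with clearance.
CL ratio = 0.678 / 2.75 = 0.2465
New dose (same interval) = 2380 × 0.2465 = 586.7 mg

587 mg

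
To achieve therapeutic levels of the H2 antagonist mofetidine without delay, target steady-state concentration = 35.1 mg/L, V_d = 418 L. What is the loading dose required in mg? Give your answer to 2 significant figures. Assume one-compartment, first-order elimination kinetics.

LD = Css × Vd = 35.1 × 418 = 14670 mg

15000 mg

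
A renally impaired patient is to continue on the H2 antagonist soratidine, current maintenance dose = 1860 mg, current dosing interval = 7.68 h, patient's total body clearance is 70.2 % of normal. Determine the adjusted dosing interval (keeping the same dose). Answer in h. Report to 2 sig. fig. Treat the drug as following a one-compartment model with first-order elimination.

11 h

To keep the same average steady-state level, dosing rate must scale with clearance.
CL ratio = 70.2 / 100 = 0.7020
New interval (same dose) = 7.68 / 0.7020 = 10.94 h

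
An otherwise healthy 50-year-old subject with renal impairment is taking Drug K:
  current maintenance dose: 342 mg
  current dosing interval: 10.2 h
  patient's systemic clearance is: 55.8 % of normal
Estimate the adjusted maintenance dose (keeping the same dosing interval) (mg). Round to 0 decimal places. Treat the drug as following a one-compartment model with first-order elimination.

191 mg

To keep the same average steady-state level, dosing rate must scale with clearance.
CL ratio = 55.8 / 100 = 0.5580
New dose (same interval) = 342 × 0.5580 = 190.8 mg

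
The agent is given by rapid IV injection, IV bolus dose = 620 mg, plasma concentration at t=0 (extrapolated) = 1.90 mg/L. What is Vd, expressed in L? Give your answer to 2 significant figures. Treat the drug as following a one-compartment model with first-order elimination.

330 L

Vd = Dose / C₀ = 620.0 / 1.90 = 326.3 L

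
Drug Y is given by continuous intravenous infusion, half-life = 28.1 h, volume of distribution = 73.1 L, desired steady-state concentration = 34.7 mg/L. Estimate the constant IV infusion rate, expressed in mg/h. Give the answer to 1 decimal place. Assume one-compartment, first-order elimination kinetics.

62.6 mg/h

k = ln2 / t½ = 0.693147 / 28.1 = 0.02467 h⁻¹
CL = k × Vd = 0.02467 × 73.1 = 1.803 L/h
At steady state, infusion rate R₀ = Css × CL = 34.7 × 1.803 = 62.56 mg/h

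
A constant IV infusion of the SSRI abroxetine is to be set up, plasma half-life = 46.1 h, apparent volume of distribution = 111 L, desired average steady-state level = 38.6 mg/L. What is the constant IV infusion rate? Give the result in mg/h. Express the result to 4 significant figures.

k = ln2 / t½ = 0.693147 / 46.1 = 0.01504 h⁻¹
CL = k × Vd = 0.01504 × 111 = 1.669 L/h
At steady state, infusion rate R₀ = Css × CL = 38.6 × 1.669 = 64.42 mg/h

64.42 mg/h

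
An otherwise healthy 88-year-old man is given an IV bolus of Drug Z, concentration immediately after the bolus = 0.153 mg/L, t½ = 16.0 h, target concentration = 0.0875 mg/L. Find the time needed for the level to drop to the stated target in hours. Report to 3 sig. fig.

k = ln2 / t½ = 0.693147 / 16.0 = 0.04332 h⁻¹
t = ln(C₀ / C) / k = ln(0.1530 / 0.0875) / 0.04332
  = ln(1.749) / 0.04332 = 0.5590 / 0.04332 = 12.90 h

12.9 h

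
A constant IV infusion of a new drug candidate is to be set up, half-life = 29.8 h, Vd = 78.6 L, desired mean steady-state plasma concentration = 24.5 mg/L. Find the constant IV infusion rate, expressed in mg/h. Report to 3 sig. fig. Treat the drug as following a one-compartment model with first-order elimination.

44.8 mg/h

k = ln2 / t½ = 0.693147 / 29.8 = 0.02326 h⁻¹
CL = k × Vd = 0.02326 × 78.6 = 1.828 L/h
At steady state, infusion rate R₀ = Css × CL = 24.5 × 1.828 = 44.79 mg/h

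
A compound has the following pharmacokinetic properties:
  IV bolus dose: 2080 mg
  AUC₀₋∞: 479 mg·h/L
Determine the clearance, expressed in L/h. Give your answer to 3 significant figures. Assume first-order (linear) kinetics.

4.34 L/h

CL = Dose / AUC = 2080 / 479 = 4.342 L/h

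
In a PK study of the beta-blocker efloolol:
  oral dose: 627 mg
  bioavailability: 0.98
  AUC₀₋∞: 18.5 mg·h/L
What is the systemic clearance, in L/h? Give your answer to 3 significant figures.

CL = F·Dose / AUC = 0.98 × 627 / 18.5 = 33.21 L/h

33.2 L/h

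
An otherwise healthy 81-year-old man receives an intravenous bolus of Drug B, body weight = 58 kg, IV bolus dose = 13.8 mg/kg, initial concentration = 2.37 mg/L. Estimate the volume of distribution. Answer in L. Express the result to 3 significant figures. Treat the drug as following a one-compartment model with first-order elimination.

Dose = 13.8 × 58 = 800.4 mg
Vd = Dose / C₀ = 800.4 / 2.37 = 337.7 L

338 L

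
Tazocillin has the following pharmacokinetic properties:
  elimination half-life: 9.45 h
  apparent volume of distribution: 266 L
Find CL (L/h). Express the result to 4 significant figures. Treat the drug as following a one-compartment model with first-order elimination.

k = ln2 / t½ = 0.693147 / 9.45 = 0.07335 h⁻¹
CL = k × Vd = 0.07335 × 266 = 19.51 L/h

19.51 L/h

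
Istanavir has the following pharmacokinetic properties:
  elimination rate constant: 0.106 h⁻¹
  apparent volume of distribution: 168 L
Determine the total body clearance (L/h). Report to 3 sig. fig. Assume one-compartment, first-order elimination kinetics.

17.8 L/h

CL = k × Vd = 0.106 × 168 = 17.81 L/h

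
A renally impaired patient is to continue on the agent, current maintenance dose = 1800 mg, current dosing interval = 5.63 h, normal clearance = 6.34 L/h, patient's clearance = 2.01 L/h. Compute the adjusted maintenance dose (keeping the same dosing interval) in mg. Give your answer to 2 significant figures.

To keep the same average steady-state level, dosing rate must scale with clearance.
CL ratio = 2.01 / 6.34 = 0.3170
New dose (same interval) = 1800 × 0.3170 = 570.6 mg

570 mg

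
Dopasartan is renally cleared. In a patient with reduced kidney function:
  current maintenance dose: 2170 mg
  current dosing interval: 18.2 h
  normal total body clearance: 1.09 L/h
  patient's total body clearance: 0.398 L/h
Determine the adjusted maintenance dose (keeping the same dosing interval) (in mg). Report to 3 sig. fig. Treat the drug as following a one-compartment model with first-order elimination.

792 mg

To keep the same average steady-state level, dosing rate must scale with clearance.
CL ratio = 0.398 / 1.09 = 0.3651
New dose (same interval) = 2170 × 0.3651 = 792.3 mg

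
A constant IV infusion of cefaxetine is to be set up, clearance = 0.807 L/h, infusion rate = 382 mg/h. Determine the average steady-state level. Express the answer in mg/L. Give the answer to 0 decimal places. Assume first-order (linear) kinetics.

At steady state Css = R₀ / CL = 382 / 0.8070 = 473.4 mg/L

473 mg/L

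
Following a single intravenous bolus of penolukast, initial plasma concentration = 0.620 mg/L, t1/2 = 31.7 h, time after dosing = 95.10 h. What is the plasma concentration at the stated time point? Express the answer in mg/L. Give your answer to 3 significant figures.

k = ln2 / t½ = 0.693147 / 31.7 = 0.02187 h⁻¹
t / t½ = 95.10 / 31.7 = 3 half-lives
C = C₀ × (1/2)^3 = 0.6200 × 0.1250 = 0.07750 mg/L

0.0775 mg/L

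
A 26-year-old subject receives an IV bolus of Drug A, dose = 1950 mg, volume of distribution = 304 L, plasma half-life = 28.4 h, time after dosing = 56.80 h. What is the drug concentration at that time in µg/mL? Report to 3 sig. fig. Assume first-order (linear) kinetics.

C₀ = Dose / Vd = 1950 / 304 = 6.414 mg/L
k = ln2 / t½ = 0.693147 / 28.4 = 0.02441 h⁻¹
t / t½ = 56.80 / 28.4 = 2 half-lives
C = C₀ × (1/2)^2 = 6.414 × 0.2500 = 1.604 mg/L
(1.604 mg/L = 1.604 µg/mL)

1.60 µg/mL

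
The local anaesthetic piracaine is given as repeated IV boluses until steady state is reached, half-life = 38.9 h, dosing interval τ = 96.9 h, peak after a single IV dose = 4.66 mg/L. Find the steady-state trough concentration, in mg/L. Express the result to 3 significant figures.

1.01 mg/L

k = ln2 / t½ = 0.693147 / 38.9 = 0.01782 h⁻¹
e^(−kτ) = e^(−0.01782 × 96.9) = 0.1779
Accumulation ratio R = 1 / (1 − e^(−kτ)) = 1 / (1 − 0.1779) = 1.216
Steady-state trough = C₀ × R × e^(−kτ) = 4.66 × 1.216 × 0.1779 = 1.008 mg/L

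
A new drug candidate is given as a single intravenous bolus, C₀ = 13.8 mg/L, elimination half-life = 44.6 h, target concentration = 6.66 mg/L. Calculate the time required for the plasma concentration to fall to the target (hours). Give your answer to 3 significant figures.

k = ln2 / t½ = 0.693147 / 44.6 = 0.01554 h⁻¹
t = ln(C₀ / C) / k = ln(13.80 / 6.66) / 0.01554
  = ln(2.072) / 0.01554 = 0.7285 / 0.01554 = 46.88 h

46.9 h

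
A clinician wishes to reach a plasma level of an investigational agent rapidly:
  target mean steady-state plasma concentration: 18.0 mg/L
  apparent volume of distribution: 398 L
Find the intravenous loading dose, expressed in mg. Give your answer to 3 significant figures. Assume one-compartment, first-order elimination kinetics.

LD = Css × Vd = 18.0 × 398 = 7164 mg

7160 mg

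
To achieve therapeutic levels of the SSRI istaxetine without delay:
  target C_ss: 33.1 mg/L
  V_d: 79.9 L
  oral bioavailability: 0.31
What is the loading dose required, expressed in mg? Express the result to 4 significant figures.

8531 mg

LD = Css × Vd / F = 33.1 × 79.9 / 0.31 = 8531 mg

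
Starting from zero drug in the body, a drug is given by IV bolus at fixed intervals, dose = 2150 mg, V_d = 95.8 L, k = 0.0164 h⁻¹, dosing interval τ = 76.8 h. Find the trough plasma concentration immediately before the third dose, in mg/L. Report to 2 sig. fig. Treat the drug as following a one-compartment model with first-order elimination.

8.2 mg/L

C₀ per dose = Dose / Vd = 2150 / 95.8 = 22.44 mg/L
Fraction remaining after one interval: r = e^(−kτ) = e^(−0.01640 × 76.8) = 0.2838
Before dose 3, 2 doses have been given (aged 1τ, 2τ).
C_trough = C₀ × (r + r²) = 22.44 × (0.2838 + 0.08054) = 8.176 mg/L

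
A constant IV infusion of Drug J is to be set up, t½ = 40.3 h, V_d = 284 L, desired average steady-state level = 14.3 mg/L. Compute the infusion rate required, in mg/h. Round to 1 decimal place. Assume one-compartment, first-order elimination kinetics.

69.9 mg/h

k = ln2 / t½ = 0.693147 / 40.3 = 0.01720 h⁻¹
CL = k × Vd = 0.01720 × 284 = 4.885 L/h
At steady state, infusion rate R₀ = Css × CL = 14.3 × 4.885 = 69.86 mg/h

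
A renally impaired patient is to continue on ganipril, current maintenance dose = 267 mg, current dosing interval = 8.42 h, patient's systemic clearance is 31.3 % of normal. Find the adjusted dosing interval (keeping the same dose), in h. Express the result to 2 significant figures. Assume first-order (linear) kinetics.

To keep the same average steady-state level, dosing rate must scale with clearance.
CL ratio = 31.3 / 100 = 0.3130
New interval (same dose) = 8.42 / 0.3130 = 26.90 h

27 h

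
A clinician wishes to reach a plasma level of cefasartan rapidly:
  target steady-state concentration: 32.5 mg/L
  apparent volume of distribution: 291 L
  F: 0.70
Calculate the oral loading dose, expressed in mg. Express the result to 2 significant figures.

LD = Css × Vd / F = 32.5 × 291 / 0.70 = 13510 mg

14000 mg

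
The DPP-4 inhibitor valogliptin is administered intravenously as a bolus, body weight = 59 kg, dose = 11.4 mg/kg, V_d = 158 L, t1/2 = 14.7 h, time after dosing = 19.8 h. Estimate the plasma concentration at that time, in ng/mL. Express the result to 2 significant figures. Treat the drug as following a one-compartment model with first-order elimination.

Total dose = 11.4 × 59 = 672.6 mg
C₀ = Dose / Vd = 672.6 / 158 = 4.257 mg/L
k = ln2 / t½ = 0.693147 / 14.7 = 0.04715 h⁻¹
C = C₀ · e^(−k·t) = 4.257 × e^(−0.04715 × 19.8)
  = 4.257 × 0.3931 = 1.673 mg/L
Convert: 1.673 mg/L × 1000 = 1673 ng/mL

1700 ng/mL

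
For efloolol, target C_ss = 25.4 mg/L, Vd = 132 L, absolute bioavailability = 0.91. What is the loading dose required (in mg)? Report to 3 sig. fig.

3680 mg

LD = Css × Vd / F = 25.4 × 132 / 0.91 = 3684 mg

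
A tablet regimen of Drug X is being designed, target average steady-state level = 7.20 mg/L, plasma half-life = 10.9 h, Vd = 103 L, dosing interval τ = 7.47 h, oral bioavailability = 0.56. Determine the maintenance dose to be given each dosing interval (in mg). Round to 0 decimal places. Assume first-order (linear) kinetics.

k = ln2 / t½ = 0.693147 / 10.9 = 0.06359 h⁻¹
CL = k × Vd = 0.06359 × 103 = 6.550 L/h
At steady state, F × (Dose/τ) = Css × CL.
Dose = Css × CL × τ / F = 7.20 × 6.550 × 7.47 / 0.56 = 629.1 mg

629 mg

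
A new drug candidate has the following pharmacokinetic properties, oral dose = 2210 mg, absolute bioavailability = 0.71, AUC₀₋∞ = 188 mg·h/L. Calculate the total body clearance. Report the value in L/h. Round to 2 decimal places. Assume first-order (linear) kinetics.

CL = F·Dose / AUC = 0.71 × 2210 / 188 = 8.346 L/h

8.35 L/h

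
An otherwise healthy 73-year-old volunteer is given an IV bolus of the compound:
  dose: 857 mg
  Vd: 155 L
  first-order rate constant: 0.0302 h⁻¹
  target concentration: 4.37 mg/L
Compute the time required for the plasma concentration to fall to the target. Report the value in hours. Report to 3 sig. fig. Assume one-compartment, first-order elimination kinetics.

7.79 h

C₀ = Dose / Vd = 857.0 / 155 = 5.529 mg/L
t = ln(C₀ / C) / k = ln(5.529 / 4.37) / 0.03020
  = ln(1.265) / 0.03020 = 0.2351 / 0.03020 = 7.785 h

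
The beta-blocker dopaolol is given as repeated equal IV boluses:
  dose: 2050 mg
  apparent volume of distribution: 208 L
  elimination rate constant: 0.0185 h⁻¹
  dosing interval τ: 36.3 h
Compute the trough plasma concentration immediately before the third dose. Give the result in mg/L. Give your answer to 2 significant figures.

7.6 mg/L

C₀ per dose = Dose / Vd = 2050 / 208 = 9.856 mg/L
Fraction remaining after one interval: r = e^(−kτ) = e^(−0.01850 × 36.3) = 0.5109
Before dose 3, 2 doses have been given (aged 1τ, 2τ).
C_trough = C₀ × (r + r²) = 9.856 × (0.5109 + 0.2610) = 7.608 mg/L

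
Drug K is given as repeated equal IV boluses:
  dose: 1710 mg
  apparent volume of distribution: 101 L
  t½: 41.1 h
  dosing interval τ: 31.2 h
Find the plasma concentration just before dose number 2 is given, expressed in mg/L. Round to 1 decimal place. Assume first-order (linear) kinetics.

C₀ per dose = Dose / Vd = 1710 / 101 = 16.93 mg/L
k = ln2 / t½ = 0.693147 / 41.1 = 0.01686 h⁻¹
Fraction remaining after one interval: r = e^(−kτ) = e^(−0.01686 × 31.2) = 0.5909
Before dose 2, 1 dose has been given (aged 1τ).
C_trough = C₀ × r = 16.93 × 0.5909 = 10.00 mg/L

10.0 mg/L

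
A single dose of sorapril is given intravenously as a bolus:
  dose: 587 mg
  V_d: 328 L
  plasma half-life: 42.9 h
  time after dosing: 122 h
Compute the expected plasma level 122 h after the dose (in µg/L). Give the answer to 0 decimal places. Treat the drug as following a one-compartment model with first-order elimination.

C₀ = Dose / Vd = 587.0 / 328 = 1.790 mg/L
k = ln2 / t½ = 0.693147 / 42.9 = 0.01616 h⁻¹
C = C₀ · e^(−k·t) = 1.790 × e^(−0.01616 × 122)
  = 1.790 × 0.1392 = 0.2492 mg/L
Convert: 0.2492 mg/L × 1000 = 249.2 µg/L

249 µg/L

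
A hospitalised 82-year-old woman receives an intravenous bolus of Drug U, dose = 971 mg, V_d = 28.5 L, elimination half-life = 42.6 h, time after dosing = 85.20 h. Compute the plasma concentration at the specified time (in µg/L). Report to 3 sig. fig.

8520 µg/L

C₀ = Dose / Vd = 971.0 / 28.5 = 34.07 mg/L
k = ln2 / t½ = 0.693147 / 42.6 = 0.01627 h⁻¹
t / t½ = 85.20 / 42.6 = 2 half-lives
C = C₀ × (1/2)^2 = 34.07 × 0.2500 = 8.518 mg/L
Convert: 8.518 mg/L × 1000 = 8518 µg/L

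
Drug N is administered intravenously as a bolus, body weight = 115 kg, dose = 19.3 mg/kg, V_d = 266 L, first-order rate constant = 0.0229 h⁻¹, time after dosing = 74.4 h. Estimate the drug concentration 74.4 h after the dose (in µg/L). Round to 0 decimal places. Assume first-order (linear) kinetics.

1519 µg/L

Total dose = 19.3 × 115 = 2220 mg
C₀ = Dose / Vd = 2220 / 266 = 8.346 mg/L
C = C₀ · e^(−k·t) = 8.346 × e^(−0.02290 × 74.4)
  = 8.346 × 0.1820 = 1.519 mg/L
Convert: 1.519 mg/L × 1000 = 1519 µg/L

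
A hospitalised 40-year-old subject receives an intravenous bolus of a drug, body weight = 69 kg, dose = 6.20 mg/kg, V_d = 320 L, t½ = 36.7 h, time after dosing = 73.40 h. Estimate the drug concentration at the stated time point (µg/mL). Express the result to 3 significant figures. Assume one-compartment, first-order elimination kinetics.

Total dose = 6.20 × 69 = 427.8 mg
C₀ = Dose / Vd = 427.8 / 320 = 1.337 mg/L
k = ln2 / t½ = 0.693147 / 36.7 = 0.01889 h⁻¹
t / t½ = 73.40 / 36.7 = 2 half-lives
C = C₀ × (1/2)^2 = 1.337 × 0.2500 = 0.3343 mg/L
(0.3343 mg/L = 0.3343 µg/mL)

0.334 µg/mL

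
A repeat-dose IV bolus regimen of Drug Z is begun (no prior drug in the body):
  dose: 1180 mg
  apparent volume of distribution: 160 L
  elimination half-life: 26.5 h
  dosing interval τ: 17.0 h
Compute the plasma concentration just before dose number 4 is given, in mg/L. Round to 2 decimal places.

9.70 mg/L

C₀ per dose = Dose / Vd = 1180 / 160 = 7.375 mg/L
k = ln2 / t½ = 0.693147 / 26.5 = 0.02616 h⁻¹
Fraction remaining after one interval: r = e^(−kτ) = e^(−0.02616 × 17.0) = 0.6410
Before dose 4, 3 doses have been given (aged 1τ, 2τ, 3τ).
C_trough = C₀ × (r + r² + … + r^3) = C₀ × r(1−r^3)/(1−r)
        = 7.375 × 0.6410 × (1 − 0.2634) / (1 − 0.6410) = 9.700 mg/L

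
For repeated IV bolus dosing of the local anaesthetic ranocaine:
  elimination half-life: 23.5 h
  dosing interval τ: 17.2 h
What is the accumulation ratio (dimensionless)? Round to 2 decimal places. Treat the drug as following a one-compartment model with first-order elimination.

k = ln2 / t½ = 0.693147 / 23.5 = 0.02950 h⁻¹
e^(−kτ) = e^(−0.02950 × 17.2) = 0.6021
Accumulation ratio R = 1 / (1 − e^(−kτ)) = 1 / (1 − 0.6021) = 2.513

2.51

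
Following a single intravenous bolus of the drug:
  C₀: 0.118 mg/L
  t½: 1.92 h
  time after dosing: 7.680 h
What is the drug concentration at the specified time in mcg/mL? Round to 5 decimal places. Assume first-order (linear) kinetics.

k = ln2 / t½ = 0.693147 / 1.92 = 0.3610 h⁻¹
t / t½ = 7.680 / 1.92 = 4 half-lives
C = C₀ × (1/2)^4 = 0.1180 × 0.06250 = 0.007375 mg/L
(0.007375 mg/L = 0.007375 mcg/mL)

0.00738 mcg/mL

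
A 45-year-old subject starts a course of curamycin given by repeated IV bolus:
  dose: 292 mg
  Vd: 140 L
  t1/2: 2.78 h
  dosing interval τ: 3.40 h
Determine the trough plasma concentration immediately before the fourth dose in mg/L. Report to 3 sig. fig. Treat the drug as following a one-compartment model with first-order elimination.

C₀ per dose = Dose / Vd = 292 / 140 = 2.086 mg/L
k = ln2 / t½ = 0.693147 / 2.78 = 0.2493 h⁻¹
Fraction remaining after one interval: r = e^(−kτ) = e^(−0.2493 × 3.40) = 0.4284
Before dose 4, 3 doses have been given (aged 1τ, 2τ, 3τ).
C_trough = C₀ × (r + r² + … + r^3) = C₀ × r(1−r^3)/(1−r)
        = 2.086 × 0.4284 × (1 − 0.07862) / (1 − 0.4284) = 1.440 mg/L

1.44 mg/L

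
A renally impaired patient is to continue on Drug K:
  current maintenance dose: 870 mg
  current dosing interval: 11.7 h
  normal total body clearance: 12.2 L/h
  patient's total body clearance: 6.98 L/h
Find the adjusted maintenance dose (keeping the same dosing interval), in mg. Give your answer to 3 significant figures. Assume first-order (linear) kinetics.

To keep the same average steady-state level, dosing rate must scale with clearance.
CL ratio = 6.98 / 12.2 = 0.5721
New dose (same interval) = 870 × 0.5721 = 497.7 mg

498 mg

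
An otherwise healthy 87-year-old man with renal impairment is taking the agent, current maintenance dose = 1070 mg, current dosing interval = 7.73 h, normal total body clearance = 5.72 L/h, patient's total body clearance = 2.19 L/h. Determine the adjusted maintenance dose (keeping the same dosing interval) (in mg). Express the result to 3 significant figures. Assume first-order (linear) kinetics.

410 mg

To keep the same average steady-state level, dosing rate must scale with clearance.
CL ratio = 2.19 / 5.72 = 0.3829
New dose (same interval) = 1070 × 0.3829 = 409.7 mg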